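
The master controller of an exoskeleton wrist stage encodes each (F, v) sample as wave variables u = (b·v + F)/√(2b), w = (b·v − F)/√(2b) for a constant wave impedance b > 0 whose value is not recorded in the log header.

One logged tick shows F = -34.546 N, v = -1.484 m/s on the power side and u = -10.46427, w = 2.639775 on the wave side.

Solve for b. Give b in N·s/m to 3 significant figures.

b = 13.9 N·s/m

u + w = -7.824495;  u + w = √(2b)·v, so √(2b) = -7.824495/(-1.484) = 5.272571.
b = (√(2b))²/2 = 27.800002/2 = 13.900001.
(Check via u − w = 2F/√(2b): u − w = -13.104045, 2F/√(2b) = -13.104044.)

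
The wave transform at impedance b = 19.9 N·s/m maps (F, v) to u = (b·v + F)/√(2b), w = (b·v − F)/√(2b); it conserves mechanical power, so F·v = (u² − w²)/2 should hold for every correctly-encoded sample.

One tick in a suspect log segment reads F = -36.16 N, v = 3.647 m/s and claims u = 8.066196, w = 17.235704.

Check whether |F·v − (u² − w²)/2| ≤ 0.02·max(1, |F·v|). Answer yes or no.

no

F·v = (-36.16)×3.647 = -131.875520 W.
(u² − w²)/2 = (65.063518 − 297.069492)/2 = -116.002987 W.
|Δ| = 15.872533;  2% of max(1, |F·v|) = 2.637510.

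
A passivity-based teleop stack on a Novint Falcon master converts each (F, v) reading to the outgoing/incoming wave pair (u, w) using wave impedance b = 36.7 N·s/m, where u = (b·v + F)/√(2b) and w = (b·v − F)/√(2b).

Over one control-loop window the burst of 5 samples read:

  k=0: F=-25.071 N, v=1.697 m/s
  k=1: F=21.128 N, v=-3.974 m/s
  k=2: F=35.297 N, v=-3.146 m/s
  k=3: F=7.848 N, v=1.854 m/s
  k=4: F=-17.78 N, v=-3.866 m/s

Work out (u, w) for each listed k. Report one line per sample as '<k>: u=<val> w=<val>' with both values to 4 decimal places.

k=0: b·v=36.7×1.697=62.2799; √(2b)=8.5674; u=(62.2799+(-25.071))/8.5674=4.3431, w=(62.2799−(-25.071))/8.5674=10.1958
k=1: b·v=36.7×(-3.974)=-145.8458; √(2b)=8.5674; u=(-145.8458+21.128)/8.5674=-14.5573, w=(-145.8458−21.128)/8.5674=-19.4895
k=2: b·v=36.7×(-3.146)=-115.4582; √(2b)=8.5674; u=(-115.4582+35.297)/8.5674=-9.3566, w=(-115.4582−35.297)/8.5674=-17.5964
k=3: b·v=36.7×1.854=68.0418; √(2b)=8.5674; u=(68.0418+7.848)/8.5674=8.8580, w=(68.0418−7.848)/8.5674=7.0259
k=4: b·v=36.7×(-3.866)=-141.8822; √(2b)=8.5674; u=(-141.8822+(-17.78))/8.5674=-18.6361, w=(-141.8822−(-17.78))/8.5674=-14.4854

0: u=4.3431 w=10.1958
1: u=-14.5573 w=-19.4895
2: u=-9.3566 w=-17.5964
3: u=8.8580 w=7.0259
4: u=-18.6361 w=-14.4854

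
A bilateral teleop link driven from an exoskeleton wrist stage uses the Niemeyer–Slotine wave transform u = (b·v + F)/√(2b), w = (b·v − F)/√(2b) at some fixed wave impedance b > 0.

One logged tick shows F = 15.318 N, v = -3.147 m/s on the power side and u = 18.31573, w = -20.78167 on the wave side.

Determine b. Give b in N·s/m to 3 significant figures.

u + w = -2.4659;  u + w = √(2b)·v, so √(2b) = -2.4659/(-3.147) = 0.7836.
b = (√(2b))²/2 = 0.6140/2 = 0.3070.
(Check via u − w = 2F/√(2b): u − w = 39.0974, 2F/√(2b) = 39.0973.)

b = 0.307 N·s/m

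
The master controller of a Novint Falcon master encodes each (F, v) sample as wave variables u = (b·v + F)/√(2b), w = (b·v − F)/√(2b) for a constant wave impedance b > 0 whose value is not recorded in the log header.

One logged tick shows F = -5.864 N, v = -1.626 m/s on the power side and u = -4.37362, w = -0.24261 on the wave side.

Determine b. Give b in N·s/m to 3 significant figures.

u + w = -4.61623;  u + w = √(2b)·v, so √(2b) = -4.61623/(-1.626) = 2.83901.
b = (√(2b))²/2 = 8.05998/2 = 4.02999.
(Check via u − w = 2F/√(2b): u − w = -4.13101, 2F/√(2b) = -4.13102.)

b = 4.03 N·s/m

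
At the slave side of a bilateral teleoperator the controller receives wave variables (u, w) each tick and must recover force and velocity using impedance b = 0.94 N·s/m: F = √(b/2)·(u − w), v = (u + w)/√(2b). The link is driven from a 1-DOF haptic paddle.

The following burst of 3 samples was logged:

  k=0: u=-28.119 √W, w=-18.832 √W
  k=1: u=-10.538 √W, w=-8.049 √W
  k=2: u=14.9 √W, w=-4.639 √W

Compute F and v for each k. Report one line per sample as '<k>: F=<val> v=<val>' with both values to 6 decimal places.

k=0: u−w=-9.287000, u+w=-46.951000; √(b/2)=0.685565, √(2b)=1.371131; F=0.685565×(-9.287)=-6.366846, v=-46.951000/1.371131=-34.242536
k=1: u−w=-2.489000, u+w=-18.587000; √(b/2)=0.685565, √(2b)=1.371131; F=0.685565×(-2.489)=-1.706372, v=-18.587000/1.371131=-13.555963
k=2: u−w=19.539000, u+w=10.261000; √(b/2)=0.685565, √(2b)=1.371131; F=0.685565×19.539=13.395264, v=10.261000/1.371131=7.483603

0: F=-6.366846 v=-34.242536
1: F=-1.706372 v=-13.555963
2: F=13.395264 v=7.483603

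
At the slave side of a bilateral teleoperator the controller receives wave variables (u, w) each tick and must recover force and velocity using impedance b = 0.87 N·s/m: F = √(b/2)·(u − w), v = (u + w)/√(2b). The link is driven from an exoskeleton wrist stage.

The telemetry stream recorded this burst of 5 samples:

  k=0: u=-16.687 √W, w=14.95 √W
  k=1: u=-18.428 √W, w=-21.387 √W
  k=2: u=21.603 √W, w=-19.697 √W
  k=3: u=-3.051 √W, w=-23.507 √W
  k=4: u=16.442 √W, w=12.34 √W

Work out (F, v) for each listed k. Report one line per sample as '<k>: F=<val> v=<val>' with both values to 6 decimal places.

0: F=-20.866035 v=-1.316816
1: F=1.951595 v=-30.183674
2: F=27.239221 v=1.444935
3: F=13.491659 v=-20.133568
4: F=2.705455 v=21.819578

k=0: u−w=-31.637000, u+w=-1.737000; √(b/2)=0.659545, √(2b)=1.319091; F=0.659545×(-31.637)=-20.866035, v=-1.737000/1.319091=-1.316816
k=1: u−w=2.959000, u+w=-39.815000; √(b/2)=0.659545, √(2b)=1.319091; F=0.659545×2.959=1.951595, v=-39.815000/1.319091=-30.183674
k=2: u−w=41.300000, u+w=1.906000; √(b/2)=0.659545, √(2b)=1.319091; F=0.659545×41.3=27.239221, v=1.906000/1.319091=1.444935
k=3: u−w=20.456000, u+w=-26.558000; √(b/2)=0.659545, √(2b)=1.319091; F=0.659545×20.456=13.491659, v=-26.558000/1.319091=-20.133568
k=4: u−w=4.102000, u+w=28.782000; √(b/2)=0.659545, √(2b)=1.319091; F=0.659545×4.102=2.705455, v=28.782000/1.319091=21.819578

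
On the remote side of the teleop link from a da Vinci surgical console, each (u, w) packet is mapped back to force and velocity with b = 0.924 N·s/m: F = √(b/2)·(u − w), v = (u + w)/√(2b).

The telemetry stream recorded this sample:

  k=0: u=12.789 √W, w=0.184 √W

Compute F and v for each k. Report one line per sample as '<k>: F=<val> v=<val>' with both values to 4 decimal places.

k=0: u−w=12.6050, u+w=12.9730; √(b/2)=0.6797, √(2b)=1.3594; F=0.6797×12.605=8.5677, v=12.9730/1.3594=9.5431

0: F=8.5677 v=9.5431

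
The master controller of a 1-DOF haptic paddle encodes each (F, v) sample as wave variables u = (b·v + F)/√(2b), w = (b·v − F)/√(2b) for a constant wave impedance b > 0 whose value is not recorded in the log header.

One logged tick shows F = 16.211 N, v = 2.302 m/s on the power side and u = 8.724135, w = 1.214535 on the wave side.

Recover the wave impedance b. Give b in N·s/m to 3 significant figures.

b = 9.32 N·s/m

u + w = 9.938670;  u + w = √(2b)·v, so √(2b) = 9.938670/2.302 = 4.317407.
b = (√(2b))²/2 = 18.640000/2 = 9.320000.
(Check via u − w = 2F/√(2b): u − w = 7.509600, 2F/√(2b) = 7.509601.)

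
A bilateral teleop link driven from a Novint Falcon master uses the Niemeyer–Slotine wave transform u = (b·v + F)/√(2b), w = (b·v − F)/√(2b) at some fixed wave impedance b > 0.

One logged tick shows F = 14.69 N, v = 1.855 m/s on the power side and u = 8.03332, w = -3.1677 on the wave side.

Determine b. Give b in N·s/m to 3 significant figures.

b = 3.44 N·s/m

u + w = 4.8656;  u + w = √(2b)·v, so √(2b) = 4.8656/1.855 = 2.6230.
b = (√(2b))²/2 = 6.8800/2 = 3.4400.
(Check via u − w = 2F/√(2b): u − w = 11.2010, 2F/√(2b) = 11.2010.)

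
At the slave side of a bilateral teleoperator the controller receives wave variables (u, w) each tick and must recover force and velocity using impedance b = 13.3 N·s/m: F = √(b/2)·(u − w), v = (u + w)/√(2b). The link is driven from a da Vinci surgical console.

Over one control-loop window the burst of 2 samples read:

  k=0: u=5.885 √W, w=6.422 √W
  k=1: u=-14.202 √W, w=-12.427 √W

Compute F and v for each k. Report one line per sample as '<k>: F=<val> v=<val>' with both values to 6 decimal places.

k=0: u−w=-0.537000, u+w=12.307000; √(b/2)=2.578759, √(2b)=5.157519; F=2.578759×(-0.537)=-1.384794, v=12.307000/5.157519=2.386225
k=1: u−w=-1.775000, u+w=-26.629000; √(b/2)=2.578759, √(2b)=5.157519; F=2.578759×(-1.775)=-4.577298, v=-26.629000/5.157519=-5.163142

0: F=-1.384794 v=2.386225
1: F=-4.577298 v=-5.163142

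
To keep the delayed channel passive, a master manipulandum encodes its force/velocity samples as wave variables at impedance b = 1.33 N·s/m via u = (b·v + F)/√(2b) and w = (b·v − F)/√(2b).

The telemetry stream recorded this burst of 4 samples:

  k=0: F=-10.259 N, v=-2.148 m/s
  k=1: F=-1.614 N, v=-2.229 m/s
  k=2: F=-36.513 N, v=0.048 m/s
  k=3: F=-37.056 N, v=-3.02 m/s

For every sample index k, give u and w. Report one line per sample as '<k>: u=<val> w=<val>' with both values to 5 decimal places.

0: u=-8.04184 w=4.53856
1: u=-2.80730 w=-0.82809
2: u=-22.34841 w=22.42670
3: u=-25.18323 w=20.25776

k=0: b·v=1.33×(-2.148)=-2.85684; √(2b)=1.63095; u=(-2.85684+(-10.259))/1.63095=-8.04184, w=(-2.85684−(-10.259))/1.63095=4.53856
k=1: b·v=1.33×(-2.229)=-2.96457; √(2b)=1.63095; u=(-2.96457+(-1.614))/1.63095=-2.80730, w=(-2.96457−(-1.614))/1.63095=-0.82809
k=2: b·v=1.33×0.048=0.06384; √(2b)=1.63095; u=(0.06384+(-36.513))/1.63095=-22.34841, w=(0.06384−(-36.513))/1.63095=22.42670
k=3: b·v=1.33×(-3.02)=-4.01660; √(2b)=1.63095; u=(-4.01660+(-37.056))/1.63095=-25.18323, w=(-4.01660−(-37.056))/1.63095=20.25776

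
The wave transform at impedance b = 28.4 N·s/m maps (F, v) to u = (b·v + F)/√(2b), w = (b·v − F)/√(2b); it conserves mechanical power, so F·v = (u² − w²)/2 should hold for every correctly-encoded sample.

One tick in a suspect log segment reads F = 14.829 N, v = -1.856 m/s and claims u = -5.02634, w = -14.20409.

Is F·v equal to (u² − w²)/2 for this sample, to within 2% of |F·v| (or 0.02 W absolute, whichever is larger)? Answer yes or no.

F·v = 14.829×(-1.856) = -27.5226 W.
(u² − w²)/2 = (25.2641 − 201.7562)/2 = -88.2460 W.
|Δ| = 60.7234;  2% of max(1, |F·v|) = 0.5505.

no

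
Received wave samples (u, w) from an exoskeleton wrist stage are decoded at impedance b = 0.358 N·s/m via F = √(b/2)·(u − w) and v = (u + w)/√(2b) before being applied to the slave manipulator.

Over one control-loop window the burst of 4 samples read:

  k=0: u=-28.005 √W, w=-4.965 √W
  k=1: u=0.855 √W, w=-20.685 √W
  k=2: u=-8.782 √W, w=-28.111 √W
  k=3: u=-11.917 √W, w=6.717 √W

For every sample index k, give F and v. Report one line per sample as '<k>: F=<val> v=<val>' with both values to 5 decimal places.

0: F=-9.74785 v=-38.96390
1: F=9.11323 v=-23.43507
2: F=8.17779 v=-43.60010
3: F=-7.88375 v=-6.14535

k=0: u−w=-23.04000, u+w=-32.97000; √(b/2)=0.42308, √(2b)=0.84617; F=0.42308×(-23.04)=-9.74785, v=-32.97000/0.84617=-38.96390
k=1: u−w=21.54000, u+w=-19.83000; √(b/2)=0.42308, √(2b)=0.84617; F=0.42308×21.54=9.11323, v=-19.83000/0.84617=-23.43507
k=2: u−w=19.32900, u+w=-36.89300; √(b/2)=0.42308, √(2b)=0.84617; F=0.42308×19.329=8.17779, v=-36.89300/0.84617=-43.60010
k=3: u−w=-18.63400, u+w=-5.20000; √(b/2)=0.42308, √(2b)=0.84617; F=0.42308×(-18.634)=-7.88375, v=-5.20000/0.84617=-6.14535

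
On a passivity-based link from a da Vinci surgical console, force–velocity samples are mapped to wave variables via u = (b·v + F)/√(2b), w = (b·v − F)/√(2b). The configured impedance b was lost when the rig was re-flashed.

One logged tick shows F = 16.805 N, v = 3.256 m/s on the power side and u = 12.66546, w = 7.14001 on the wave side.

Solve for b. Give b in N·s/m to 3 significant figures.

b = 18.5 N·s/m

u + w = 19.80547;  u + w = √(2b)·v, so √(2b) = 19.80547/3.256 = 6.08276.
b = (√(2b))²/2 = 36.99998/2 = 18.49999.
(Check via u − w = 2F/√(2b): u − w = 5.52545, 2F/√(2b) = 5.52545.)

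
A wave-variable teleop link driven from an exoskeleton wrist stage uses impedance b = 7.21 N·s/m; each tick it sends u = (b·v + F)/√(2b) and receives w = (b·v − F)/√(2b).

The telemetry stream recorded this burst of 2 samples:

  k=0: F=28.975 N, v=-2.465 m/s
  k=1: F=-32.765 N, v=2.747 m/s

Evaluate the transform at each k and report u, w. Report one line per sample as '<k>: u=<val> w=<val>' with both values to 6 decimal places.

0: u=2.950031 w=-12.310541
1: u=-3.412662 w=13.844030

k=0: b·v=7.21×(-2.465)=-17.772650; √(2b)=3.797368; u=(-17.772650+28.975)/3.797368=2.950031, w=(-17.772650−28.975)/3.797368=-12.310541
k=1: b·v=7.21×2.747=19.805870; √(2b)=3.797368; u=(19.805870+(-32.765))/3.797368=-3.412662, w=(19.805870−(-32.765))/3.797368=13.844030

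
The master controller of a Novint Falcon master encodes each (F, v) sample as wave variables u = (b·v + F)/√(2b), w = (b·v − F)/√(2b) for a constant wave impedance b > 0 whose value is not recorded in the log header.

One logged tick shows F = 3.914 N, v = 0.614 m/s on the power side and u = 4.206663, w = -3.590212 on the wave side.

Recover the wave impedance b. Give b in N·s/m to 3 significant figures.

u + w = 0.616451;  u + w = √(2b)·v, so √(2b) = 0.616451/0.614 = 1.003992.
b = (√(2b))²/2 = 1.008000/2 = 0.504000.
(Check via u − w = 2F/√(2b): u − w = 7.796875, 2F/√(2b) = 7.796876.)

b = 0.504 N·s/m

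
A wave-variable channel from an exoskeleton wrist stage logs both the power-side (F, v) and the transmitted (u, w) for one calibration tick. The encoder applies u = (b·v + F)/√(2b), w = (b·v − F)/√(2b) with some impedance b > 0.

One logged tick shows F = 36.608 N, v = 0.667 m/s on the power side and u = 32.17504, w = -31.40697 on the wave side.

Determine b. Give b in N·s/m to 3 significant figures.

u + w = 0.7681;  u + w = √(2b)·v, so √(2b) = 0.7681/0.667 = 1.1515.
b = (√(2b))²/2 = 1.3260/2 = 0.6630.
(Check via u − w = 2F/√(2b): u − w = 63.5820, 2F/√(2b) = 63.5815.)

b = 0.663 N·s/m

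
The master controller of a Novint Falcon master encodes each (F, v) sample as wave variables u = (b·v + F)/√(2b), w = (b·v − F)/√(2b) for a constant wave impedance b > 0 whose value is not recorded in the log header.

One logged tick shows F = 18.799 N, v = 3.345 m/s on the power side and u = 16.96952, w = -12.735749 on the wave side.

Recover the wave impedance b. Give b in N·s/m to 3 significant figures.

b = 0.801 N·s/m

u + w = 4.233771;  u + w = √(2b)·v, so √(2b) = 4.233771/3.345 = 1.265701.
b = (√(2b))²/2 = 1.602000/2 = 0.801000.
(Check via u − w = 2F/√(2b): u − w = 29.705269, 2F/√(2b) = 29.705270.)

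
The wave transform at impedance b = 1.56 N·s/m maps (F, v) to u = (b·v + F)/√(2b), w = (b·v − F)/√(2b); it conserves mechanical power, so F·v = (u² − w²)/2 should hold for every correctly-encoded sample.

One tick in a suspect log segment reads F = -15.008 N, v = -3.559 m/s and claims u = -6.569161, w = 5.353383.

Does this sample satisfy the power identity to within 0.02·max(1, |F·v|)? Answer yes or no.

no

F·v = (-15.008)×(-3.559) = 53.413472 W.
(u² − w²)/2 = (43.153876 − 28.658710)/2 = 7.247583 W.
|Δ| = 46.165889;  2% of max(1, |F·v|) = 1.068269.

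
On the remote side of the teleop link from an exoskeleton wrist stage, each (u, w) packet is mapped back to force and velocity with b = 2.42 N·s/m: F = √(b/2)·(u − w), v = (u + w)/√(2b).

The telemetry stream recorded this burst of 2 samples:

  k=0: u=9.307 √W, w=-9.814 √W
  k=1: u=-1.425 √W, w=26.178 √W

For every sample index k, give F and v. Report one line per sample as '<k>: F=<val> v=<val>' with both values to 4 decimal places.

0: F=21.0331 v=-0.2305
1: F=-30.3633 v=11.2514

k=0: u−w=19.1210, u+w=-0.5070; √(b/2)=1.1000, √(2b)=2.2000; F=1.1000×19.121=21.0331, v=-0.5070/2.2000=-0.2305
k=1: u−w=-27.6030, u+w=24.7530; √(b/2)=1.1000, √(2b)=2.2000; F=1.1000×(-27.603)=-30.3633, v=24.7530/2.2000=11.2514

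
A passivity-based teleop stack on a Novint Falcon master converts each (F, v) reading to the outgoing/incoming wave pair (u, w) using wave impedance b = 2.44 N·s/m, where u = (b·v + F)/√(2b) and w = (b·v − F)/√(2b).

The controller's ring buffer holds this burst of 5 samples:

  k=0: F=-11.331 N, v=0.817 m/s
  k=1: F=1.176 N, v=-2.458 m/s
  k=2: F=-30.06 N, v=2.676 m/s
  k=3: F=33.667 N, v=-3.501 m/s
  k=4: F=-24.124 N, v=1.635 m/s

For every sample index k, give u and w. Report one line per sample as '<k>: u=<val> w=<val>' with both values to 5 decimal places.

0: u=-4.22690 w=6.03171
1: u=-2.18260 w=-3.24730
2: u=-10.65178 w=16.56326
3: u=11.37335 w=-19.10732
4: u=-9.11451 w=12.72634

k=0: b·v=2.44×0.817=1.99348; √(2b)=2.20907; u=(1.99348+(-11.331))/2.20907=-4.22690, w=(1.99348−(-11.331))/2.20907=6.03171
k=1: b·v=2.44×(-2.458)=-5.99752; √(2b)=2.20907; u=(-5.99752+1.176)/2.20907=-2.18260, w=(-5.99752−1.176)/2.20907=-3.24730
k=2: b·v=2.44×2.676=6.52944; √(2b)=2.20907; u=(6.52944+(-30.06))/2.20907=-10.65178, w=(6.52944−(-30.06))/2.20907=16.56326
k=3: b·v=2.44×(-3.501)=-8.54244; √(2b)=2.20907; u=(-8.54244+33.667)/2.20907=11.37335, w=(-8.54244−33.667)/2.20907=-19.10732
k=4: b·v=2.44×1.635=3.98940; √(2b)=2.20907; u=(3.98940+(-24.124))/2.20907=-9.11451, w=(3.98940−(-24.124))/2.20907=12.72634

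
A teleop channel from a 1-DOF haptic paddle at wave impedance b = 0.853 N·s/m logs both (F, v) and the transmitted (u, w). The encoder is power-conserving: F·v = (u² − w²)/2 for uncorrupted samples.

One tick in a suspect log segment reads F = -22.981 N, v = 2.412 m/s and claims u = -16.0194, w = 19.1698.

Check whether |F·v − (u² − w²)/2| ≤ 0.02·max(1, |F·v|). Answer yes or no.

F·v = (-22.981)×2.412 = -55.4302 W.
(u² − w²)/2 = (256.6212 − 367.4812)/2 = -55.4300 W.
|Δ| = 0.0001;  2% of max(1, |F·v|) = 1.1086.

yes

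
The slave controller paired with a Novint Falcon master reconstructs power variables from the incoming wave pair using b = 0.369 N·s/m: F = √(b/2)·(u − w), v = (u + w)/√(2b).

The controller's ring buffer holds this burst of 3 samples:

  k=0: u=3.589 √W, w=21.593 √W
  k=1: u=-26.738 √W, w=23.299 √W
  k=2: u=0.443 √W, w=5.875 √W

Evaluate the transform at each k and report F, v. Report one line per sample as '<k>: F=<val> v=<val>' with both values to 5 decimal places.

0: F=-7.73334 v=29.31312
1: F=-21.49262 v=-4.00317
2: F=-2.33323 v=7.35447

k=0: u−w=-18.00400, u+w=25.18200; √(b/2)=0.42953, √(2b)=0.85907; F=0.42953×(-18.004)=-7.73334, v=25.18200/0.85907=29.31312
k=1: u−w=-50.03700, u+w=-3.43900; √(b/2)=0.42953, √(2b)=0.85907; F=0.42953×(-50.037)=-21.49262, v=-3.43900/0.85907=-4.00317
k=2: u−w=-5.43200, u+w=6.31800; √(b/2)=0.42953, √(2b)=0.85907; F=0.42953×(-5.432)=-2.33323, v=6.31800/0.85907=7.35447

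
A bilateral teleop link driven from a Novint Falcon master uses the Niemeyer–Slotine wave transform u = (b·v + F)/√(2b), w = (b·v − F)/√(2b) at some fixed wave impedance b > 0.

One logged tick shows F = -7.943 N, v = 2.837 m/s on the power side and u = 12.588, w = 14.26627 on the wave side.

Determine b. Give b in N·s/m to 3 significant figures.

u + w = 26.85427;  u + w = √(2b)·v, so √(2b) = 26.85427/2.837 = 9.46573.
b = (√(2b))²/2 = 89.60000/2 = 44.80000.
(Check via u − w = 2F/√(2b): u − w = -1.67827, 2F/√(2b) = -1.67827.)

b = 44.8 N·s/m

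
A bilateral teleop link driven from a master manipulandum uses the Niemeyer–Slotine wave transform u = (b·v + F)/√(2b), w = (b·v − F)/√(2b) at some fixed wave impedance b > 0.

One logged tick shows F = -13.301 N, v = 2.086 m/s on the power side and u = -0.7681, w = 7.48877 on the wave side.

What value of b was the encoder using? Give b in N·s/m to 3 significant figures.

b = 5.19 N·s/m

u + w = 6.7207;  u + w = √(2b)·v, so √(2b) = 6.7207/2.086 = 3.2218.
b = (√(2b))²/2 = 10.3800/2 = 5.1900.
(Check via u − w = 2F/√(2b): u − w = -8.2569, 2F/√(2b) = -8.2569.)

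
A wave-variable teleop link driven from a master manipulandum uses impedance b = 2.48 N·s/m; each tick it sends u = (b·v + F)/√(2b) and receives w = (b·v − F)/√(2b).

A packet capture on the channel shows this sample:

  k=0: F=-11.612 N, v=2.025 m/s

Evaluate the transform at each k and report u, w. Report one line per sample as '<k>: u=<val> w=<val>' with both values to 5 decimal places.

k=0: b·v=2.48×2.025=5.02200; √(2b)=2.22711; u=(5.02200+(-11.612))/2.22711=-2.95900, w=(5.02200−(-11.612))/2.22711=7.46889

0: u=-2.95900 w=7.46889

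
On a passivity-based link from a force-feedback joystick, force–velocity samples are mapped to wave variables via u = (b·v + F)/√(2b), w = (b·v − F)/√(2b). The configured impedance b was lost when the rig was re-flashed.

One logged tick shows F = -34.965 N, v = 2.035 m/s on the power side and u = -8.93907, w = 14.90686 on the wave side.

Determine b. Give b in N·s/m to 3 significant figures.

b = 4.3 N·s/m

u + w = 5.9678;  u + w = √(2b)·v, so √(2b) = 5.9678/2.035 = 2.9326.
b = (√(2b))²/2 = 8.6000/2 = 4.3000.
(Check via u − w = 2F/√(2b): u − w = -23.8459, 2F/√(2b) = -23.8459.)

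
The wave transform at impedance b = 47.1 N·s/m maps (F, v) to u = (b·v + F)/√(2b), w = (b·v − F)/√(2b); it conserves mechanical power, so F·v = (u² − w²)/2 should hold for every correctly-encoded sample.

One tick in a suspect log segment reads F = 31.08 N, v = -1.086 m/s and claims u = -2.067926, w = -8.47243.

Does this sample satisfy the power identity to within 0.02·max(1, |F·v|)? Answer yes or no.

yes

F·v = 31.08×(-1.086) = -33.752880 W.
(u² − w²)/2 = (4.276318 − 71.782070)/2 = -33.752876 W.
|Δ| = 0.000004;  2% of max(1, |F·v|) = 0.675058.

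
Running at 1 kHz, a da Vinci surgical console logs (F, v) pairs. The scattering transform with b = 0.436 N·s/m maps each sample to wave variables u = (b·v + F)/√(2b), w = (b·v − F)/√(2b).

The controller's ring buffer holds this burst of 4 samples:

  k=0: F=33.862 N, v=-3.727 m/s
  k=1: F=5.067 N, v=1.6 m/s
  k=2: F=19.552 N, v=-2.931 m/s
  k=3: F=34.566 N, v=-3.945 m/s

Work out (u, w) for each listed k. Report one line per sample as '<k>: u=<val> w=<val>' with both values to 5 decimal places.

0: u=34.52206 w=-38.00237
1: u=6.17321 w=-4.67911
2: u=19.56939 w=-22.30639
3: u=35.17418 w=-38.85806

k=0: b·v=0.436×(-3.727)=-1.62497; √(2b)=0.93381; u=(-1.62497+33.862)/0.93381=34.52206, w=(-1.62497−33.862)/0.93381=-38.00237
k=1: b·v=0.436×1.6=0.69760; √(2b)=0.93381; u=(0.69760+5.067)/0.93381=6.17321, w=(0.69760−5.067)/0.93381=-4.67911
k=2: b·v=0.436×(-2.931)=-1.27792; √(2b)=0.93381; u=(-1.27792+19.552)/0.93381=19.56939, w=(-1.27792−19.552)/0.93381=-22.30639
k=3: b·v=0.436×(-3.945)=-1.72002; √(2b)=0.93381; u=(-1.72002+34.566)/0.93381=35.17418, w=(-1.72002−34.566)/0.93381=-38.85806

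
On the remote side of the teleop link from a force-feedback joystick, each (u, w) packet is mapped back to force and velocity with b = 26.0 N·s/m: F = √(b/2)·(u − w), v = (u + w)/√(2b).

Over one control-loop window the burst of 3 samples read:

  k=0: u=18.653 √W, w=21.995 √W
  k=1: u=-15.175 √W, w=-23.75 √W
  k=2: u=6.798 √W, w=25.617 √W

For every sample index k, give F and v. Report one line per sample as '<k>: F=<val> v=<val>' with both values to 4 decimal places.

0: F=-12.0498 v=5.6369
1: F=30.9176 v=-5.3979
2: F=-67.8529 v=4.4952

k=0: u−w=-3.3420, u+w=40.6480; √(b/2)=3.6056, √(2b)=7.2111; F=3.6056×(-3.342)=-12.0498, v=40.6480/7.2111=5.6369
k=1: u−w=8.5750, u+w=-38.9250; √(b/2)=3.6056, √(2b)=7.2111; F=3.6056×8.575=30.9176, v=-38.9250/7.2111=-5.3979
k=2: u−w=-18.8190, u+w=32.4150; √(b/2)=3.6056, √(2b)=7.2111; F=3.6056×(-18.819)=-67.8529, v=32.4150/7.2111=4.4952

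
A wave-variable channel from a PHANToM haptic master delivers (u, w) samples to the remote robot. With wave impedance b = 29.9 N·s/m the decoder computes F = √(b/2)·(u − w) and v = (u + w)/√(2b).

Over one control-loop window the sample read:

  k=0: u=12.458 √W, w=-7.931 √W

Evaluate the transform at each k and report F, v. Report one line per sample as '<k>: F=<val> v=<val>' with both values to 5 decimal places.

k=0: u−w=20.38900, u+w=4.52700; √(b/2)=3.86652, √(2b)=7.73305; F=3.86652×20.389=78.83454, v=4.52700/7.73305=0.58541

0: F=78.83454 v=0.58541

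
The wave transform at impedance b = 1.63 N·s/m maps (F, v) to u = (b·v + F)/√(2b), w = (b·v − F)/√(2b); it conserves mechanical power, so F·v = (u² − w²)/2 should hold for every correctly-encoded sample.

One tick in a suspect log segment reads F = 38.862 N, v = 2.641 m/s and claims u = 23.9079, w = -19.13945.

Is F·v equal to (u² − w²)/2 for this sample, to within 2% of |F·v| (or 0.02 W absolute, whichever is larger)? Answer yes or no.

F·v = 38.862×2.641 = 102.6345 W.
(u² − w²)/2 = (571.5877 − 366.3185)/2 = 102.6346 W.
|Δ| = 0.0000;  2% of max(1, |F·v|) = 2.0527.

yes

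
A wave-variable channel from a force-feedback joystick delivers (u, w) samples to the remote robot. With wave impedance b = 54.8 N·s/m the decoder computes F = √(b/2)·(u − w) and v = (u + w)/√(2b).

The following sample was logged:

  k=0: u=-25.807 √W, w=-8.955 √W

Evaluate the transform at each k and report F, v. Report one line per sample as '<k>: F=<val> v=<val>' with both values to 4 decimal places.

0: F=-88.2118 v=-3.3205

k=0: u−w=-16.8520, u+w=-34.7620; √(b/2)=5.2345, √(2b)=10.4690; F=5.2345×(-16.852)=-88.2118, v=-34.7620/10.4690=-3.3205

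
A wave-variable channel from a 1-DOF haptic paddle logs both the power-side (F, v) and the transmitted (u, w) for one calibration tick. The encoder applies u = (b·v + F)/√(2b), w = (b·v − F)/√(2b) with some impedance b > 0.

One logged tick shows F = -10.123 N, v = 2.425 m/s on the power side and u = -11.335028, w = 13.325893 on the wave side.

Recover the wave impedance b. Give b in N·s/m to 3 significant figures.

b = 0.337 N·s/m

u + w = 1.990865;  u + w = √(2b)·v, so √(2b) = 1.990865/2.425 = 0.820975.
b = (√(2b))²/2 = 0.674000/2 = 0.337000.
(Check via u − w = 2F/√(2b): u − w = -24.660921, 2F/√(2b) = -24.660914.)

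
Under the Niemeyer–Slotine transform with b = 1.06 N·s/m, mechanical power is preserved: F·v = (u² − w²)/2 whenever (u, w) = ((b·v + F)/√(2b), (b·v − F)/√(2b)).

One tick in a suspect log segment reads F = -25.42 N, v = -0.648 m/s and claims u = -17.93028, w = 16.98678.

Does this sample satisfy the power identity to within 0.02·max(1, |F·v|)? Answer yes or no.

F·v = (-25.42)×(-0.648) = 16.4722 W.
(u² − w²)/2 = (321.4949 − 288.5507)/2 = 16.4721 W.
|Δ| = 0.0000;  2% of max(1, |F·v|) = 0.3294.

yes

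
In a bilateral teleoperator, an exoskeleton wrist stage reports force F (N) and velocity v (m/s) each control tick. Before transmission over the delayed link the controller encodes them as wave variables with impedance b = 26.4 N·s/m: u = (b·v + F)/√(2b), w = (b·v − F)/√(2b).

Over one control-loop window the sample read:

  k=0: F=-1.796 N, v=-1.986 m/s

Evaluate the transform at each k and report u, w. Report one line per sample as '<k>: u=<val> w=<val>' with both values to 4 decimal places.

0: u=-7.4627 w=-6.9683

k=0: b·v=26.4×(-1.986)=-52.4304; √(2b)=7.2664; u=(-52.4304+(-1.796))/7.2664=-7.4627, w=(-52.4304−(-1.796))/7.2664=-6.9683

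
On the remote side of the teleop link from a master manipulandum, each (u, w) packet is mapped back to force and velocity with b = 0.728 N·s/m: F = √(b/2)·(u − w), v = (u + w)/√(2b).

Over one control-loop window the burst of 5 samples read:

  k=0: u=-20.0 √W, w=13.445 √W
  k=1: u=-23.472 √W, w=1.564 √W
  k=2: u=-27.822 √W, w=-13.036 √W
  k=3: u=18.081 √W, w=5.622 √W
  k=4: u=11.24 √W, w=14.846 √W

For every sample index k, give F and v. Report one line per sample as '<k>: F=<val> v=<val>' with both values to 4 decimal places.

k=0: u−w=-33.4450, u+w=-6.5550; √(b/2)=0.6033, √(2b)=1.2066; F=0.6033×(-33.445)=-20.1782, v=-6.5550/1.2066=-5.4324
k=1: u−w=-25.0360, u+w=-21.9080; √(b/2)=0.6033, √(2b)=1.2066; F=0.6033×(-25.036)=-15.1048, v=-21.9080/1.2066=-18.1561
k=2: u−w=-14.7860, u+w=-40.8580; √(b/2)=0.6033, √(2b)=1.2066; F=0.6033×(-14.786)=-8.9208, v=-40.8580/1.2066=-33.8607
k=3: u−w=12.4590, u+w=23.7030; √(b/2)=0.6033, √(2b)=1.2066; F=0.6033×12.459=7.5168, v=23.7030/1.2066=19.6437
k=4: u−w=-3.6060, u+w=26.0860; √(b/2)=0.6033, √(2b)=1.2066; F=0.6033×(-3.606)=-2.1756, v=26.0860/1.2066=21.6186

0: F=-20.1782 v=-5.4324
1: F=-15.1048 v=-18.1561
2: F=-8.9208 v=-33.8607
3: F=7.5168 v=19.6437
4: F=-2.1756 v=21.6186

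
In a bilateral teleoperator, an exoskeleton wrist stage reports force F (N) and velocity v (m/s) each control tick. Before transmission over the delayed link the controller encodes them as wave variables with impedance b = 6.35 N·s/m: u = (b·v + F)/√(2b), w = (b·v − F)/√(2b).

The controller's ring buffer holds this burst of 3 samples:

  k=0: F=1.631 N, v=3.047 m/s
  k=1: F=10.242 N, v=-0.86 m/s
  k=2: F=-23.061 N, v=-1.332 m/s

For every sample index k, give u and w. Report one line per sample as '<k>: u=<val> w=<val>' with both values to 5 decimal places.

k=0: b·v=6.35×3.047=19.34845; √(2b)=3.56371; u=(19.34845+1.631)/3.56371=5.88698, w=(19.34845−1.631)/3.56371=4.97164
k=1: b·v=6.35×(-0.86)=-5.46100; √(2b)=3.56371; u=(-5.46100+10.242)/3.56371=1.34158, w=(-5.46100−10.242)/3.56371=-4.40637
k=2: b·v=6.35×(-1.332)=-8.45820; √(2b)=3.56371; u=(-8.45820+(-23.061))/3.56371=-8.84450, w=(-8.45820−(-23.061))/3.56371=4.09764

0: u=5.88698 w=4.97164
1: u=1.34158 w=-4.40637
2: u=-8.84450 w=4.09764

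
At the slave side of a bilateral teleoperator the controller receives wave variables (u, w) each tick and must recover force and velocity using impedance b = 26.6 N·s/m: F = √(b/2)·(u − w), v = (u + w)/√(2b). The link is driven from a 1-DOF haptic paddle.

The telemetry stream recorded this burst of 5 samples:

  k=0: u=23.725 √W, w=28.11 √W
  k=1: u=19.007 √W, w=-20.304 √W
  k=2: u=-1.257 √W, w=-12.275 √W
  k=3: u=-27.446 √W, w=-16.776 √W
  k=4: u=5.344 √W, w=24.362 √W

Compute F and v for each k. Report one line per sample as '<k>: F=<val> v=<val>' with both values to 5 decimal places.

0: F=-15.99173 v=7.10669
1: F=143.36393 v=-0.17782
2: F=40.18173 v=-1.85527
3: F=-38.91260 v=-6.06293
4: F=-69.35706 v=4.07276

k=0: u−w=-4.38500, u+w=51.83500; √(b/2)=3.64692, √(2b)=7.29383; F=3.64692×(-4.385)=-15.99173, v=51.83500/7.29383=7.10669
k=1: u−w=39.31100, u+w=-1.29700; √(b/2)=3.64692, √(2b)=7.29383; F=3.64692×39.311=143.36393, v=-1.29700/7.29383=-0.17782
k=2: u−w=11.01800, u+w=-13.53200; √(b/2)=3.64692, √(2b)=7.29383; F=3.64692×11.018=40.18173, v=-13.53200/7.29383=-1.85527
k=3: u−w=-10.67000, u+w=-44.22200; √(b/2)=3.64692, √(2b)=7.29383; F=3.64692×(-10.67)=-38.91260, v=-44.22200/7.29383=-6.06293
k=4: u−w=-19.01800, u+w=29.70600; √(b/2)=3.64692, √(2b)=7.29383; F=3.64692×(-19.018)=-69.35706, v=29.70600/7.29383=4.07276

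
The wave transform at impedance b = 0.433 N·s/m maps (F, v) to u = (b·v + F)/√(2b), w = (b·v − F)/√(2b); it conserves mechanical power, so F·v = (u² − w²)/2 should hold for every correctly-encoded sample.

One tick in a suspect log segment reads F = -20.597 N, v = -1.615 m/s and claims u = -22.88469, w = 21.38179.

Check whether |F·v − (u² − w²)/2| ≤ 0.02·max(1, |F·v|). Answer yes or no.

yes

F·v = (-20.597)×(-1.615) = 33.2642 W.
(u² − w²)/2 = (523.7090 − 457.1809)/2 = 33.2640 W.
|Δ| = 0.0001;  2% of max(1, |F·v|) = 0.6653.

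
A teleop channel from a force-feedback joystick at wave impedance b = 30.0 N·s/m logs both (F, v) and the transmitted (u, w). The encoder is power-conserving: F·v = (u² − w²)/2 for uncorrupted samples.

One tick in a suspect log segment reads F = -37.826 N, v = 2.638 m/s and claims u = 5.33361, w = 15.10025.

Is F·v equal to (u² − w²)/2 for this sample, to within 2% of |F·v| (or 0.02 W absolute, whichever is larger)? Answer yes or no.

yes

F·v = (-37.826)×2.638 = -99.78499 W.
(u² − w²)/2 = (28.44740 − 228.01755)/2 = -99.78508 W.
|Δ| = 0.00009;  2% of max(1, |F·v|) = 1.99570.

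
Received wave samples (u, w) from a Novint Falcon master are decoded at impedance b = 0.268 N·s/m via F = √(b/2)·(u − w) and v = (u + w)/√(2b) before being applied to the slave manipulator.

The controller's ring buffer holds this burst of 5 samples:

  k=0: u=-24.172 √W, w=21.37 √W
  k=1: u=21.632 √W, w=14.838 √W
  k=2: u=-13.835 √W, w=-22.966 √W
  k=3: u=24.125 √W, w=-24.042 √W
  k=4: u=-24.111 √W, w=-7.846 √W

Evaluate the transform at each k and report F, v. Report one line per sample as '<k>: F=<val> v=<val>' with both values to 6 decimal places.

0: F=-16.671109 v=-3.827240
1: F=2.487012 v=49.814224
2: F=3.342495 v=-50.266335
3: F=17.632017 v=0.113369
4: F=-5.953968 v=-43.649936

k=0: u−w=-45.542000, u+w=-2.802000; √(b/2)=0.366060, √(2b)=0.732120; F=0.366060×(-45.542)=-16.671109, v=-2.802000/0.732120=-3.827240
k=1: u−w=6.794000, u+w=36.470000; √(b/2)=0.366060, √(2b)=0.732120; F=0.366060×6.794=2.487012, v=36.470000/0.732120=49.814224
k=2: u−w=9.131000, u+w=-36.801000; √(b/2)=0.366060, √(2b)=0.732120; F=0.366060×9.131=3.342495, v=-36.801000/0.732120=-50.266335
k=3: u−w=48.167000, u+w=0.083000; √(b/2)=0.366060, √(2b)=0.732120; F=0.366060×48.167=17.632017, v=0.083000/0.732120=0.113369
k=4: u−w=-16.265000, u+w=-31.957000; √(b/2)=0.366060, √(2b)=0.732120; F=0.366060×(-16.265)=-5.953968, v=-31.957000/0.732120=-43.649936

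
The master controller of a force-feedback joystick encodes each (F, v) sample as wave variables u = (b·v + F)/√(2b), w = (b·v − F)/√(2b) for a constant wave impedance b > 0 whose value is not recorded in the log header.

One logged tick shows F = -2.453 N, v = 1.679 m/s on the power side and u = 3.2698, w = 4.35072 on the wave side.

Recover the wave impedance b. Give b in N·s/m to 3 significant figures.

u + w = 7.62052;  u + w = √(2b)·v, so √(2b) = 7.62052/1.679 = 4.53873.
b = (√(2b))²/2 = 20.60003/2 = 10.30001.
(Check via u − w = 2F/√(2b): u − w = -1.08092, 2F/√(2b) = -1.08092.)

b = 10.3 N·s/m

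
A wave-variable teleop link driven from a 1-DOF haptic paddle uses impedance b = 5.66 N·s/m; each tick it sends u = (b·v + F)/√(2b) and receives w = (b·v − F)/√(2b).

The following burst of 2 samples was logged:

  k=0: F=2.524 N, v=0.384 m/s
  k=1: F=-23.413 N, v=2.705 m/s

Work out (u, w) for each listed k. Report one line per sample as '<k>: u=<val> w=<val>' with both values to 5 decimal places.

k=0: b·v=5.66×0.384=2.17344; √(2b)=3.36452; u=(2.17344+2.524)/3.36452=1.39617, w=(2.17344−2.524)/3.36452=-0.10419
k=1: b·v=5.66×2.705=15.31030; √(2b)=3.36452; u=(15.31030+(-23.413))/3.36452=-2.40828, w=(15.31030−(-23.413))/3.36452=11.50931

0: u=1.39617 w=-0.10419
1: u=-2.40828 w=11.50931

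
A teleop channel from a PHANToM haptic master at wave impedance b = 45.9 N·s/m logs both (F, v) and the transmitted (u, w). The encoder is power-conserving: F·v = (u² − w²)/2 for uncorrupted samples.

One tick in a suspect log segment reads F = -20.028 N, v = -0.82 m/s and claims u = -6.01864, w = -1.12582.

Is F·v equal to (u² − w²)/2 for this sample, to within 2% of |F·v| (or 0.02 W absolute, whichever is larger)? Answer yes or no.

no

F·v = (-20.028)×(-0.82) = 16.4230 W.
(u² − w²)/2 = (36.2240 − 1.2675)/2 = 17.4783 W.
|Δ| = 1.0553;  2% of max(1, |F·v|) = 0.3285.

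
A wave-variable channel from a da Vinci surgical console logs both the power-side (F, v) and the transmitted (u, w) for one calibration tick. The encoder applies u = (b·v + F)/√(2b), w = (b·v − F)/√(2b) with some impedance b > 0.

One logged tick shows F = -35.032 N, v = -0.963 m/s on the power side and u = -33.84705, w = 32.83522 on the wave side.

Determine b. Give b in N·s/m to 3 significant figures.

b = 0.552 N·s/m

u + w = -1.01183;  u + w = √(2b)·v, so √(2b) = -1.01183/(-0.963) = 1.05071.
b = (√(2b))²/2 = 1.10398/2 = 0.55199.
(Check via u − w = 2F/√(2b): u − w = -66.68227, 2F/√(2b) = -66.68277.)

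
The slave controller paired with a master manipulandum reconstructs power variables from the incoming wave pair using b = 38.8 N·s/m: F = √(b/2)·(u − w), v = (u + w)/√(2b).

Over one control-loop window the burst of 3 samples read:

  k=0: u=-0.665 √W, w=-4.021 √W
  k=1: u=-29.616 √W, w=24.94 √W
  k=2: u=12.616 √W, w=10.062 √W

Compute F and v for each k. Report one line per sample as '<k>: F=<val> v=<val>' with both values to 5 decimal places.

0: F=14.78165 v=-0.53195
1: F=-240.29425 v=-0.53082
2: F=11.24920 v=2.57439

k=0: u−w=3.35600, u+w=-4.68600; √(b/2)=4.40454, √(2b)=8.80909; F=4.40454×3.356=14.78165, v=-4.68600/8.80909=-0.53195
k=1: u−w=-54.55600, u+w=-4.67600; √(b/2)=4.40454, √(2b)=8.80909; F=4.40454×(-54.556)=-240.29425, v=-4.67600/8.80909=-0.53082
k=2: u−w=2.55400, u+w=22.67800; √(b/2)=4.40454, √(2b)=8.80909; F=4.40454×2.554=11.24920, v=22.67800/8.80909=2.57439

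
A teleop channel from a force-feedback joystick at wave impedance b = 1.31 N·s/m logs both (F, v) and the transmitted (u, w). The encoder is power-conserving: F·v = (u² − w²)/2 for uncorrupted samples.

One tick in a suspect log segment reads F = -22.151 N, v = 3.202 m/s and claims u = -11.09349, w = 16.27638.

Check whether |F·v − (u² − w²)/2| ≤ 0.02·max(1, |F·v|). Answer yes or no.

F·v = (-22.151)×3.202 = -70.9275 W.
(u² − w²)/2 = (123.0655 − 264.9205)/2 = -70.9275 W.
|Δ| = 0.0000;  2% of max(1, |F·v|) = 1.4186.

yes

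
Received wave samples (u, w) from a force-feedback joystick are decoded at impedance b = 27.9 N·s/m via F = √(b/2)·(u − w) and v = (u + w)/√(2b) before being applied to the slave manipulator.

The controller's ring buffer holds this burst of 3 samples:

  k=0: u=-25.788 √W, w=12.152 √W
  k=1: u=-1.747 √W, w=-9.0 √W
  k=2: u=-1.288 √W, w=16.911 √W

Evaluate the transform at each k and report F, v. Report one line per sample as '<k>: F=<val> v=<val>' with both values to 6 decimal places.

k=0: u−w=-37.940000, u+w=-13.636000; √(b/2)=3.734970, √(2b)=7.469940; F=3.734970×(-37.94)=-141.704757, v=-13.636000/7.469940=-1.825450
k=1: u−w=7.253000, u+w=-10.747000; √(b/2)=3.734970, √(2b)=7.469940; F=3.734970×7.253=27.089737, v=-10.747000/7.469940=-1.438700
k=2: u−w=-18.199000, u+w=15.623000; √(b/2)=3.734970, √(2b)=7.469940; F=3.734970×(-18.199)=-67.972717, v=15.623000/7.469940=2.091449

0: F=-141.704757 v=-1.825450
1: F=27.089737 v=-1.438700
2: F=-67.972717 v=2.091449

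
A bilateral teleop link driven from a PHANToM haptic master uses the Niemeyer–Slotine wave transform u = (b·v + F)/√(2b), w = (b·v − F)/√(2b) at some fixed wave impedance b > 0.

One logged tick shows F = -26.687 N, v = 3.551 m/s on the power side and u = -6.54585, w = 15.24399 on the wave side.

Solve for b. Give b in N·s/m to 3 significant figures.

b = 3 N·s/m

u + w = 8.69814;  u + w = √(2b)·v, so √(2b) = 8.69814/3.551 = 2.44949.
b = (√(2b))²/2 = 6.00000/2 = 3.00000.
(Check via u − w = 2F/√(2b): u − w = -21.78984, 2F/√(2b) = -21.78984.)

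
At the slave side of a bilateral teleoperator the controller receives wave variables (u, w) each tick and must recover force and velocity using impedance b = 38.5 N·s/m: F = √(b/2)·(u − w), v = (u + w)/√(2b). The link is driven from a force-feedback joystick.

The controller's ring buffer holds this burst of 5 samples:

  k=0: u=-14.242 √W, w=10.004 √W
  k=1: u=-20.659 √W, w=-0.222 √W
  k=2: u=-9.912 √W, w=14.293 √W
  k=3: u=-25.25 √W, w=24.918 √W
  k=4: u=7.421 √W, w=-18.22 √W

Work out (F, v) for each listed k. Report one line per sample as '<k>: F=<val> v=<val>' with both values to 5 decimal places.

0: F=-106.37889 v=-0.48296
1: F=-89.66697 v=-2.37961
2: F=-106.19901 v=0.49926
3: F=-220.11121 v=-0.03783
4: F=112.49943 v=-1.23066

k=0: u−w=-24.24600, u+w=-4.23800; √(b/2)=4.38748, √(2b)=8.77496; F=4.38748×(-24.246)=-106.37889, v=-4.23800/8.77496=-0.48296
k=1: u−w=-20.43700, u+w=-20.88100; √(b/2)=4.38748, √(2b)=8.77496; F=4.38748×(-20.437)=-89.66697, v=-20.88100/8.77496=-2.37961
k=2: u−w=-24.20500, u+w=4.38100; √(b/2)=4.38748, √(2b)=8.77496; F=4.38748×(-24.205)=-106.19901, v=4.38100/8.77496=0.49926
k=3: u−w=-50.16800, u+w=-0.33200; √(b/2)=4.38748, √(2b)=8.77496; F=4.38748×(-50.168)=-220.11121, v=-0.33200/8.77496=-0.03783
k=4: u−w=25.64100, u+w=-10.79900; √(b/2)=4.38748, √(2b)=8.77496; F=4.38748×25.641=112.49943, v=-10.79900/8.77496=-1.23066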